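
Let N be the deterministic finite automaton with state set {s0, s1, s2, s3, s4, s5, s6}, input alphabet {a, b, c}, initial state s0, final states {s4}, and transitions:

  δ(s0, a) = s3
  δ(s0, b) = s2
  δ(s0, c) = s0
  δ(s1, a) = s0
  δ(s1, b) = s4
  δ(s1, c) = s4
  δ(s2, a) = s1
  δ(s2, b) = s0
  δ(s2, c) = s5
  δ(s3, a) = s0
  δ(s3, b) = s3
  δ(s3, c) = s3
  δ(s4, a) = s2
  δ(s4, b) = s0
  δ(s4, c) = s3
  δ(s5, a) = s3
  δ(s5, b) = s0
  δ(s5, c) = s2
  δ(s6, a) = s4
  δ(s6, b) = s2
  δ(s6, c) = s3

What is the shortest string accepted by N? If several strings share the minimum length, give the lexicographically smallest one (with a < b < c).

bab

A breadth-first search from s0 reaches an accepting state first via the path s0 → s2 → s1 → s4 on input bab.
No string of length < 3 is accepted (BFS exhausts all shorter strings without reaching an accepting state), and bab is the lexicographically least accepting string of length 3.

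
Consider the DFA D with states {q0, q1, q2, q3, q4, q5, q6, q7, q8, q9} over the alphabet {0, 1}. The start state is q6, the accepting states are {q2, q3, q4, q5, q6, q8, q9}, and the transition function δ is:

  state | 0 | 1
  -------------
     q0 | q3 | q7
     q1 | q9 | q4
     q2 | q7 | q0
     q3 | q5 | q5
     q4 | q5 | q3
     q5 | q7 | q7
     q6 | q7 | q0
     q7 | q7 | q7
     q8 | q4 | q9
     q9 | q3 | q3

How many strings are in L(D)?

The useful subgraph on states {q0, q3, q5, q6} is acyclic, so L(D) is finite; the longest accepting path visits 4 useful states, giving maximum string length 3.
Counting accepting paths from q6 by length: 1 of length 0, 1 of length 2, 2 of length 3. Total 4.

4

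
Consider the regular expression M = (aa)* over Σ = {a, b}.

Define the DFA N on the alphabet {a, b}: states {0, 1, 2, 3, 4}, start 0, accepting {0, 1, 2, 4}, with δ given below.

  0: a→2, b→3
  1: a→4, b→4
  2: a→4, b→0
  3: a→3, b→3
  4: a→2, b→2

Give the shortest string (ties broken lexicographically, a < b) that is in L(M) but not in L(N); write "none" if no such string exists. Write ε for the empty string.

Converting the expression M to a DFA (subset construction, then merging equivalent states) gives the minimal DFA with states {m0, m1, m2}, start state m0, accepting states {m0} and transitions m0: a→m1, b→m2; m1: a→m0, b→m2; m2: a→m2, b→m2.
Exploring the product automaton M × N from the start pair (m0, 0), following both machines on each input symbol, reaches 7 state pairs: (m0, 0), (m1, 2), (m2, 3), (m0, 4), (m2, 0), (m2, 2), (m2, 4).
M accepts in {m0} and N accepts in {0, 1, 2, 4}. The reachable pairs whose M-component is accepting are (m0, 0), (m0, 4); in each of them the N-component is accepting too, so the product for L(M) \ L(N) (M-component accepting, N-component rejecting) has no reachable accepting pair and the difference is empty.
So every string accepted by M is also accepted by N: L(M) \ L(N) = ∅ and there is no such string.

none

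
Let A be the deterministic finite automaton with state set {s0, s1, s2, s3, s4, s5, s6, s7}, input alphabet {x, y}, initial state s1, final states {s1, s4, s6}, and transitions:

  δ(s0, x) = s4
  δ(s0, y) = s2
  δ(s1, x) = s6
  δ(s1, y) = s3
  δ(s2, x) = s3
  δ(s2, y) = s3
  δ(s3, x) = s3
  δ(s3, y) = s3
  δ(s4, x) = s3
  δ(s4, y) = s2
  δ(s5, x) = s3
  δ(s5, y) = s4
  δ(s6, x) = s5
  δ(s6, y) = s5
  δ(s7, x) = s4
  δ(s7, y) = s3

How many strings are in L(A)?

4

The useful subgraph on states {s1, s4, s5, s6} is acyclic, so L(A) is finite; the longest accepting path visits 4 useful states, giving maximum string length 3.
Counting accepting paths from s1 by length: 1 of length 0, 1 of length 1, 2 of length 3. Total 4.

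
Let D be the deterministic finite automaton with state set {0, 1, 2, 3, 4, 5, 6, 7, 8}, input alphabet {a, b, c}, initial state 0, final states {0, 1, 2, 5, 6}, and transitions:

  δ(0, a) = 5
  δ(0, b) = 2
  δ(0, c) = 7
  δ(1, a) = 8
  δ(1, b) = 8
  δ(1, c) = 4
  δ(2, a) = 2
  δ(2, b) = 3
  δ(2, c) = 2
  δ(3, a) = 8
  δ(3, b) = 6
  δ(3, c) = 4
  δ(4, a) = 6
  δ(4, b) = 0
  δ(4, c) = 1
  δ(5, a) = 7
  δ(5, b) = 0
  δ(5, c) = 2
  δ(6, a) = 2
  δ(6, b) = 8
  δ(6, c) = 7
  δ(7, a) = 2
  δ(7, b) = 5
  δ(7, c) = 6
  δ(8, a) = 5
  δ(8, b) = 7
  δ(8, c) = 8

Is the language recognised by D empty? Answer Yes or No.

The empty string ε is accepted: the run 0 ends in the accepting state 0.
Since at least one string is accepted, L(D) is not empty.

No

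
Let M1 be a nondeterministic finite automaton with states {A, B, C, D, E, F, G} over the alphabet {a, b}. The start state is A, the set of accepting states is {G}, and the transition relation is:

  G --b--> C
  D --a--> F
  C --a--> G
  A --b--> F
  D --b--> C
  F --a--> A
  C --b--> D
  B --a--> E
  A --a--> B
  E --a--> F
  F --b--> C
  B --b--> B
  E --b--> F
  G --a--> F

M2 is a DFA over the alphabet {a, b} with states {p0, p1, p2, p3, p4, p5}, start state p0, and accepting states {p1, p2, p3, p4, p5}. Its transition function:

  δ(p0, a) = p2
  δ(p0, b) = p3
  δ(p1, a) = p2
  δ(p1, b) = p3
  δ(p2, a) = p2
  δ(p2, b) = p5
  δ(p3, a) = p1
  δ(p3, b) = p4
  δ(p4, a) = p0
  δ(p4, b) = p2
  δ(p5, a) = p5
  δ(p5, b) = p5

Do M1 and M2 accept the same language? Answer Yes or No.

The string bba is accepted by M1 but rejected by M2.
So L(M1) ≠ L(M2).

No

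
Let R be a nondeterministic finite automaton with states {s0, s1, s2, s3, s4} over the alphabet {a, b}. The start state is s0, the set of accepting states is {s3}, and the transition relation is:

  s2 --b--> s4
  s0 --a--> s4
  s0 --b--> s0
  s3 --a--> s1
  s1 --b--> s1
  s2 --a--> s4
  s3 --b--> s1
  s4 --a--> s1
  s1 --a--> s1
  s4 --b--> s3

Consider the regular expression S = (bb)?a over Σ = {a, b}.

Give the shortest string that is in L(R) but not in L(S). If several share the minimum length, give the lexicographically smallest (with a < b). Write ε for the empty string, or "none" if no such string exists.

The string ab is accepted by R but not by S.
No shorter string lies in the difference, and ab is the lexicographically first length-2 string in L(R) \ L(S).

ab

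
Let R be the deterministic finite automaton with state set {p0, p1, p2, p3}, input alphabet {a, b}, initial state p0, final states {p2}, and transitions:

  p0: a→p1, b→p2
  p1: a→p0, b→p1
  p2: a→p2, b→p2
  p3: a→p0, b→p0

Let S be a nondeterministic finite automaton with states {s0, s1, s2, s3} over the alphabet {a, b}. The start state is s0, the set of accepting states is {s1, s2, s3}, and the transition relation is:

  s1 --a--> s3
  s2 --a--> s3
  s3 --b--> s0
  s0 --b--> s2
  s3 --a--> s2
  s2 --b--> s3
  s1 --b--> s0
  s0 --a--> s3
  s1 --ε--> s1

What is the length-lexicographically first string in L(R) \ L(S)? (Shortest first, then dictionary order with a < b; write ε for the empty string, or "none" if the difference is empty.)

bab

The string bab is accepted by R but not by S.
No shorter string lies in the difference, and bab is the lexicographically first length-3 string in L(R) \ L(S).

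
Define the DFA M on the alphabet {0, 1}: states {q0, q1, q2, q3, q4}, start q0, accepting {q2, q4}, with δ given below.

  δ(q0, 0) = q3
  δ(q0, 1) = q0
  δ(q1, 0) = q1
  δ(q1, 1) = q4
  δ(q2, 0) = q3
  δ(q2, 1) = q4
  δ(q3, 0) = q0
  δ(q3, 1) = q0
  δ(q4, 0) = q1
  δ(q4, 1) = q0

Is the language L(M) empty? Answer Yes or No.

The states reachable from the start state are {q0, q3}.
None of the accepting states {q2, q4} is reachable, so no string is accepted and L(M) = ∅.

Yes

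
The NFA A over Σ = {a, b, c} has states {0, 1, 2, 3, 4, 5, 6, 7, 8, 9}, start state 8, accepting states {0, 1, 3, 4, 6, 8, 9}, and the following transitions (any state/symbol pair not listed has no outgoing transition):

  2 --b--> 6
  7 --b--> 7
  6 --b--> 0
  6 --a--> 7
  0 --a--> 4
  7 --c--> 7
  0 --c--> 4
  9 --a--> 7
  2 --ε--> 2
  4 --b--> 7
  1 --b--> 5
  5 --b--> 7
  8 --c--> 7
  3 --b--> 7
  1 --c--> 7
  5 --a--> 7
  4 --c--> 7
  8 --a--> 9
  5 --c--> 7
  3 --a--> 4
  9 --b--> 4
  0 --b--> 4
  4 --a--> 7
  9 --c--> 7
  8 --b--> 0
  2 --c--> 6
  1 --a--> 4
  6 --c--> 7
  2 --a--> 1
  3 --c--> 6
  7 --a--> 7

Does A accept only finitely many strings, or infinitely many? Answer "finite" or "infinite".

finite

The useful states (reachable from 8 and able to reach an accepting state) are {0, 4, 8, 9}.
Restricted to these states the transition graph has no cycle, so every accepting path has bounded length and L is finite.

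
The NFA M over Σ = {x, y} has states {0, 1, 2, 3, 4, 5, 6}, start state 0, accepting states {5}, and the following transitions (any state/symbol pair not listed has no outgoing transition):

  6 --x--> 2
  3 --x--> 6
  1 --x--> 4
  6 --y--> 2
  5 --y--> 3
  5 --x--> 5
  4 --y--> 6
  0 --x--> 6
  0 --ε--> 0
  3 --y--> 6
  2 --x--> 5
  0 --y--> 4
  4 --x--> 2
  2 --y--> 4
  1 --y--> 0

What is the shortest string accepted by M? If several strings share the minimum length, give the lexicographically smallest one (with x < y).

xxx

A breadth-first search from 0 reaches an accepting state first via the path 0 → 6 → 2 → 5 on input xxx.
No string of length < 3 is accepted (BFS exhausts all shorter strings without reaching an accepting state), and xxx is the lexicographically least accepting string of length 3.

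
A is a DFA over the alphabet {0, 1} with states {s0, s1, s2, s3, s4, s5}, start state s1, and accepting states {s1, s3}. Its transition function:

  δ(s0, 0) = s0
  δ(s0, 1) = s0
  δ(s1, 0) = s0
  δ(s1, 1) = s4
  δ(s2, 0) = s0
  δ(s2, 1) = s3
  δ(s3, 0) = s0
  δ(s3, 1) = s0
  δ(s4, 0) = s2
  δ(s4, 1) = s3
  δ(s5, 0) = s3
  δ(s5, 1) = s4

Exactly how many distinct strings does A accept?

3

The useful subgraph on states {s1, s2, s3, s4} is acyclic, so L(A) is finite; the longest accepting path visits 4 useful states, giving maximum string length 3.
Counting accepting paths from s1 by length: 1 of length 0, 1 of length 2, 1 of length 3. Total 3.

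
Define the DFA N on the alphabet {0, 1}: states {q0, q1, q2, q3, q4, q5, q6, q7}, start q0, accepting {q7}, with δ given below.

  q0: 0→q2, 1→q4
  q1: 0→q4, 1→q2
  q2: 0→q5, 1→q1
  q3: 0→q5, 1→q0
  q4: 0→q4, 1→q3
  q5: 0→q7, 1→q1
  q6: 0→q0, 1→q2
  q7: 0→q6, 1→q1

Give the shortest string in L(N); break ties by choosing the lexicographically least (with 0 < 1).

000

A breadth-first search from q0 reaches an accepting state first via the path q0 → q2 → q5 → q7 on input 000.
No string of length < 3 is accepted (BFS exhausts all shorter strings without reaching an accepting state), and 000 is the lexicographically least accepting string of length 3.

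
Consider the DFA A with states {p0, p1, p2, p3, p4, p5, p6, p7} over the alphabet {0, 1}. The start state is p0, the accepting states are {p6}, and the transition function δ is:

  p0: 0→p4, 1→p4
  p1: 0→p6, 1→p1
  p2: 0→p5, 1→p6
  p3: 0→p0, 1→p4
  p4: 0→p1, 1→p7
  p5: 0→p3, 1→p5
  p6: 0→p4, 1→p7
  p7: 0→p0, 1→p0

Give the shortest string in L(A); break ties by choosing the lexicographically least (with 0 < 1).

A breadth-first search from p0 reaches an accepting state first via the path p0 → p4 → p1 → p6 on input 000.
No string of length < 3 is accepted (BFS exhausts all shorter strings without reaching an accepting state), and 000 is the lexicographically least accepting string of length 3.

000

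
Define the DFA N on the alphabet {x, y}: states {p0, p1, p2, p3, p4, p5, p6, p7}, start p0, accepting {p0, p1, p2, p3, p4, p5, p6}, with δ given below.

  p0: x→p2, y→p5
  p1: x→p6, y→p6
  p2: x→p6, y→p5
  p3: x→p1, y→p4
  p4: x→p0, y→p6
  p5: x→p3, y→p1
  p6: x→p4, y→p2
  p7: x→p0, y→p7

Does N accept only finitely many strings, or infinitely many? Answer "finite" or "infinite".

State p2 is reachable from the start and can reach an accepting state, and it lies on the cycle p2 → p5 → p1 → p6 → p2.
Traversing that cycle any number of times yields accepted strings of unbounded length, so the language is infinite.

infinite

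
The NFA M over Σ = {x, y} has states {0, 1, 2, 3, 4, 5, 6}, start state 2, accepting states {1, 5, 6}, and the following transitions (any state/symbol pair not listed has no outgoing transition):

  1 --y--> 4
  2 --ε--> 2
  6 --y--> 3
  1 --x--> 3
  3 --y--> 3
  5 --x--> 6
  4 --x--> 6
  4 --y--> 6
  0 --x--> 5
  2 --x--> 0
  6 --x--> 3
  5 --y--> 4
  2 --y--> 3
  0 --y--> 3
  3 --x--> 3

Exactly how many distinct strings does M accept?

4

The useful subgraph on states {0, 2, 4, 5, 6} is acyclic, so L(M) is finite; the longest accepting path visits 5 useful states, giving maximum string length 4.
Counting accepting paths from 2 by length: 1 of length 2, 1 of length 3, 2 of length 4. Total 4.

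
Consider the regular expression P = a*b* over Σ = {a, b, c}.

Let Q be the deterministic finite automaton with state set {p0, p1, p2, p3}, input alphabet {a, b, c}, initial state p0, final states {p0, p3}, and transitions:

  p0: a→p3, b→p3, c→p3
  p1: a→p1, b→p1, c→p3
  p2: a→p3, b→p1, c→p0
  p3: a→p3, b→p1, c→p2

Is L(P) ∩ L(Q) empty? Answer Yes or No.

No

The empty string ε is accepted by both P and Q.
Hence L(P) ∩ L(Q) ≠ ∅.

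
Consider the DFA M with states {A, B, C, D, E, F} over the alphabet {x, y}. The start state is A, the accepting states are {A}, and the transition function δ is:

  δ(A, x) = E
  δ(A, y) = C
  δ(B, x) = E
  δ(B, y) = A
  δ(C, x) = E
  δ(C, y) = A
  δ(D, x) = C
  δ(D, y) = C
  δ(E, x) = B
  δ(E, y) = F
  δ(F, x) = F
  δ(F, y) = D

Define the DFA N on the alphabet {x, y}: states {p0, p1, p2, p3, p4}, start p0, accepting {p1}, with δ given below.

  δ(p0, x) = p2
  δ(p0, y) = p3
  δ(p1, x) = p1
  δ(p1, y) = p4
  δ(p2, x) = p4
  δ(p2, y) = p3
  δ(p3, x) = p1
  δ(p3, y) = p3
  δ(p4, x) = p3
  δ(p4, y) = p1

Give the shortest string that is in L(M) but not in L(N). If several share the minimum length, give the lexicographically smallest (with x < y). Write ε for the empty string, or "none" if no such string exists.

ε

The empty string ε is accepted by M but not by N.
Since ε is the unique shortest string, it is the required witness.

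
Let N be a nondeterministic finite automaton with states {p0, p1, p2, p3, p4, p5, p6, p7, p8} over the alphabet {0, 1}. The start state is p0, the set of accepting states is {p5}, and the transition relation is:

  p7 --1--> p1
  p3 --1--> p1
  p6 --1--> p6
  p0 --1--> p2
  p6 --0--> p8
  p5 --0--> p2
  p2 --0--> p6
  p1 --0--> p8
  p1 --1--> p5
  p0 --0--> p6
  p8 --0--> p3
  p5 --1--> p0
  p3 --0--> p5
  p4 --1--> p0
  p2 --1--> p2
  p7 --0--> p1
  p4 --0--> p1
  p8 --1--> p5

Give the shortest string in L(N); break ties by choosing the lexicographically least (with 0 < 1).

001

A breadth-first search from p0 reaches an accepting state first via the path p0 → p6 → p8 → p5 on input 001.
No string of length < 3 is accepted (BFS exhausts all shorter strings without reaching an accepting state), and 001 is the lexicographically least accepting string of length 3.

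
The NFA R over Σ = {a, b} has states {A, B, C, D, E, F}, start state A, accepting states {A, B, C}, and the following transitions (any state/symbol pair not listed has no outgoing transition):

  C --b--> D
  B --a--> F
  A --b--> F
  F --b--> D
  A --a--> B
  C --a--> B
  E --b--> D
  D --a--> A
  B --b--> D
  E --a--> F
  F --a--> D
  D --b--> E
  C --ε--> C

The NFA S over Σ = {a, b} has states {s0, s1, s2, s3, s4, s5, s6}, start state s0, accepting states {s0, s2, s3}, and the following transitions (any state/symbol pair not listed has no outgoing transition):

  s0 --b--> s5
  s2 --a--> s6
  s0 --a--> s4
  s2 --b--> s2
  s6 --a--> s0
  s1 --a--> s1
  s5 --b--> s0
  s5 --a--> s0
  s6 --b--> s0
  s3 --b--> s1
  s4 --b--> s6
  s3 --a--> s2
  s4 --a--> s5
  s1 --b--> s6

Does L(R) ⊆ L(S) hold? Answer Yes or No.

The string a is in L(R) but not in L(S).
So L(R) ⊄ L(S).

No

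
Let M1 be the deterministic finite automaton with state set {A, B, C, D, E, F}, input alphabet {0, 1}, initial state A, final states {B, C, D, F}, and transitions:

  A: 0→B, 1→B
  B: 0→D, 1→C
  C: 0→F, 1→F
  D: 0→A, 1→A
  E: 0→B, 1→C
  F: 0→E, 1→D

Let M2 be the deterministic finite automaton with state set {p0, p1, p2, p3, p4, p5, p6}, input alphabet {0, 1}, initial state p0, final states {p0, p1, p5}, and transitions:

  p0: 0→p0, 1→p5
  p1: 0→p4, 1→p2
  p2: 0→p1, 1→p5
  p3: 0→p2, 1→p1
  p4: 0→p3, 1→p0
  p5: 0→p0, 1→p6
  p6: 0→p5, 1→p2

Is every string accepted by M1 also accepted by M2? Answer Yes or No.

The string 11 is in L(M1) but not in L(M2).
So L(M1) ⊄ L(M2).

No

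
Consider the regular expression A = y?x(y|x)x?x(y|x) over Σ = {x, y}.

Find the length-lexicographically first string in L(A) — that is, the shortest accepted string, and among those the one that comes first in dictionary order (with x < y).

By inspection of the expression, no string of length less than 4 matches, and xxxx is the lexicographically first match of length 4.

xxxx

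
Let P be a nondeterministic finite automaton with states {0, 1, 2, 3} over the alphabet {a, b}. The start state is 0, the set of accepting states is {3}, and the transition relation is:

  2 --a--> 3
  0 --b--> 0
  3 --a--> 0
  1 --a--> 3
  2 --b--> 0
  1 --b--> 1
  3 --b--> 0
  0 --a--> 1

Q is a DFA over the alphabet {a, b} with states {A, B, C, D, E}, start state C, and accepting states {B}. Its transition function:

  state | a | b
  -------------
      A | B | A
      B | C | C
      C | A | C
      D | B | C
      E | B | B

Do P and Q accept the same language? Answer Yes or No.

Yes

Exploring the product automaton P × Q from the start pair (0, C), following both machines on each input symbol, reaches 3 state pairs: (0, C), (1, A), (3, B).
P accepts in {3} and Q accepts in {B}. In every reachable pair the two components are either both accepting — (3, B) — or both non-accepting, so no string is accepted by exactly one of the machines: L(P) \ L(Q) and L(Q) \ L(P) are both empty.
Hence every string is accepted by P iff it is accepted by Q, and the two languages coincide.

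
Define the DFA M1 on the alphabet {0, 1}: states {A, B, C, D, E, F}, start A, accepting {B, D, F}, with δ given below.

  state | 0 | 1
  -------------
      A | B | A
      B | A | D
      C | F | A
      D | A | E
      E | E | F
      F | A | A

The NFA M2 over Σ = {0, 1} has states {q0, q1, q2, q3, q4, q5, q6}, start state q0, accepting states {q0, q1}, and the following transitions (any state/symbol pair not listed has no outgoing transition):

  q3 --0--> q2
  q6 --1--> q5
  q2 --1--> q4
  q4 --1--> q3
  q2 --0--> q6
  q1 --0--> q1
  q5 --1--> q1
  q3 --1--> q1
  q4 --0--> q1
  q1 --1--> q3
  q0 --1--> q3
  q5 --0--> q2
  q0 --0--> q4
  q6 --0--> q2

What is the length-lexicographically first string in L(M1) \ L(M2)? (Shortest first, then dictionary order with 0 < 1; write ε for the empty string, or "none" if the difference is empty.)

0

The string 0 is accepted by M1 but not by M2.
No shorter string lies in the difference, and 0 is the lexicographically first length-1 string in L(M1) \ L(M2).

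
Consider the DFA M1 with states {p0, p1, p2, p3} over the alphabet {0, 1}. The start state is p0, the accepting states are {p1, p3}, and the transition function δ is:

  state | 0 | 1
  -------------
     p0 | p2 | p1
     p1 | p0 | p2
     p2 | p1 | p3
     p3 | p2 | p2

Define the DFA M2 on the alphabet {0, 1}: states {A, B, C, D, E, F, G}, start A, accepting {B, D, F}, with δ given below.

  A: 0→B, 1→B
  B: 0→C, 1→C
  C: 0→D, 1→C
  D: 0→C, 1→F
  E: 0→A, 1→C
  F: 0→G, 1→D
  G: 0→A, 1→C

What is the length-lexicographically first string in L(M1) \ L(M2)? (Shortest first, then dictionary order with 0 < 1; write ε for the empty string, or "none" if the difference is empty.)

00

The string 00 is accepted by M1 but not by M2.
No shorter string lies in the difference, and 00 is the lexicographically first length-2 string in L(M1) \ L(M2).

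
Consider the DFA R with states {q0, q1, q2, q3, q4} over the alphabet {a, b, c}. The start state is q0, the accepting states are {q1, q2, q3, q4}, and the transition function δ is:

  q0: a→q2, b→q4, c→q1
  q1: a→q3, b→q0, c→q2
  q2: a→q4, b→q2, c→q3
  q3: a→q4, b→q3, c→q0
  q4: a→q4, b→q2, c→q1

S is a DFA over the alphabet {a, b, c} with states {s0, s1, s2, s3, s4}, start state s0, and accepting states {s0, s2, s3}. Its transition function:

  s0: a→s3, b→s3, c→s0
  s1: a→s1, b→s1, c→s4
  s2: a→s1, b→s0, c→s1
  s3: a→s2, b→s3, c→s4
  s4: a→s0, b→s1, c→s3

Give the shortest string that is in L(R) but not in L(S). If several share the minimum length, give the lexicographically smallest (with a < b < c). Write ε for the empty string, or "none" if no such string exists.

The string ac is accepted by R but not by S.
No shorter string lies in the difference, and ac is the lexicographically first length-2 string in L(R) \ L(S).

ac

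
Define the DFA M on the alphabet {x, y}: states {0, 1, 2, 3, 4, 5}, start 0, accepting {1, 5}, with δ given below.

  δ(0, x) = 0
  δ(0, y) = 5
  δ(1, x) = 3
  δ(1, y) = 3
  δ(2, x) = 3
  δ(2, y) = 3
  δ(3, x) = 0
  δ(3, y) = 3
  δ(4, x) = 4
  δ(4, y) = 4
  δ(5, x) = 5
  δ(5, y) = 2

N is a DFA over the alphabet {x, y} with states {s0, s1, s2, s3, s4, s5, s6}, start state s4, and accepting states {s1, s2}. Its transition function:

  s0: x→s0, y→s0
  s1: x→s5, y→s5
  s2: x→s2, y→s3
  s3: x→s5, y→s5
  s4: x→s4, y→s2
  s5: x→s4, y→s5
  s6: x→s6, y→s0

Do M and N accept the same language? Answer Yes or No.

Yes

Exploring the product automaton M × N from the start pair (0, s4), following both machines on each input symbol, reaches 4 state pairs: (0, s4), (5, s2), (2, s3), (3, s5).
M accepts in {1, 5} and N accepts in {s1, s2}. In every reachable pair the two components are either both accepting — (5, s2) — or both non-accepting, so no string is accepted by exactly one of the machines: L(M) \ L(N) and L(N) \ L(M) are both empty.
Hence every string is accepted by M iff it is accepted by N, and the two languages coincide.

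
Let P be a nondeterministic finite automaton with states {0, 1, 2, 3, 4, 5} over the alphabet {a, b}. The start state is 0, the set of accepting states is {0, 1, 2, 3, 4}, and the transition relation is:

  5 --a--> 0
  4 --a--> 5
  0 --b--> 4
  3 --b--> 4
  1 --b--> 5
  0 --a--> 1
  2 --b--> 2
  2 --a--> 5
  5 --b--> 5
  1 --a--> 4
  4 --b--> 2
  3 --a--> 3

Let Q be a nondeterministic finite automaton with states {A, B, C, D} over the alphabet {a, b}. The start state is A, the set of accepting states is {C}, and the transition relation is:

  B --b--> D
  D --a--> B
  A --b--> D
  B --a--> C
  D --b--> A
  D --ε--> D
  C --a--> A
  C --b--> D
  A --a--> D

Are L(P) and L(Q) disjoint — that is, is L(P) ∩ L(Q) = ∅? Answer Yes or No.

No

The string baa is accepted by both P and Q.
Hence L(P) ∩ L(Q) ≠ ∅.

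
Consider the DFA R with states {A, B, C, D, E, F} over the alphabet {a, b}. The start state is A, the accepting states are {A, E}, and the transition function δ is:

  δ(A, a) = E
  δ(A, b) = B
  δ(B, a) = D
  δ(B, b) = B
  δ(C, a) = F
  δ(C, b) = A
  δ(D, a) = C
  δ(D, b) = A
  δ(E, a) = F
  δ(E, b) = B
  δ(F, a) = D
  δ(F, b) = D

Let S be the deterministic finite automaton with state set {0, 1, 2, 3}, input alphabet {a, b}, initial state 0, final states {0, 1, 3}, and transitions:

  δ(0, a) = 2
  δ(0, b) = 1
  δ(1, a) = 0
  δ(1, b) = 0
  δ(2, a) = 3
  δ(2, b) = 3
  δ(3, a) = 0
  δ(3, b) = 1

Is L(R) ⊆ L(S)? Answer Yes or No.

The string a is in L(R) but not in L(S).
So L(R) ⊄ L(S).

No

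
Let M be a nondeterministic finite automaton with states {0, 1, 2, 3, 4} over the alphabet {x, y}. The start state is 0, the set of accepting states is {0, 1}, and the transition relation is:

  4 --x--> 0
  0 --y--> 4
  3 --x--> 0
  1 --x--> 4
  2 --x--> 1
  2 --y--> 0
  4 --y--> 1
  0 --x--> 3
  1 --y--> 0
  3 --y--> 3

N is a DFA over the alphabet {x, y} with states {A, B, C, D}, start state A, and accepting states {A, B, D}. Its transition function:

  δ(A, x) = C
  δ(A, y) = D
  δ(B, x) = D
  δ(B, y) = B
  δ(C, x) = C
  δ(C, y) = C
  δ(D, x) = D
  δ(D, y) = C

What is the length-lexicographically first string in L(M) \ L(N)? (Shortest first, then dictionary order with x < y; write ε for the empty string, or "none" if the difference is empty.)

xx

The string xx is accepted by M but not by N.
No shorter string lies in the difference, and xx is the lexicographically first length-2 string in L(M) \ L(N).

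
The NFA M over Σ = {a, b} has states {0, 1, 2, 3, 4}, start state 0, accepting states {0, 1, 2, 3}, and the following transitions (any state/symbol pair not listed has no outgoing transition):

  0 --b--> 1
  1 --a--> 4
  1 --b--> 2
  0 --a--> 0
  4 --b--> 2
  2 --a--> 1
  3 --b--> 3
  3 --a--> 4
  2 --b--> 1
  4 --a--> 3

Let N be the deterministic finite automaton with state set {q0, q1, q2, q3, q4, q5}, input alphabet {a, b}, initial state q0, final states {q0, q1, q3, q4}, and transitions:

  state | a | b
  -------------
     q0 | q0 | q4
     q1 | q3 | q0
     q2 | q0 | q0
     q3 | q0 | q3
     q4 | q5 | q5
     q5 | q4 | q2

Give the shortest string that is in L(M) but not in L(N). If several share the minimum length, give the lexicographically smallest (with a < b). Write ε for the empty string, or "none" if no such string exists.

The string bb is accepted by M but not by N.
No shorter string lies in the difference, and bb is the lexicographically first length-2 string in L(M) \ L(N).

bb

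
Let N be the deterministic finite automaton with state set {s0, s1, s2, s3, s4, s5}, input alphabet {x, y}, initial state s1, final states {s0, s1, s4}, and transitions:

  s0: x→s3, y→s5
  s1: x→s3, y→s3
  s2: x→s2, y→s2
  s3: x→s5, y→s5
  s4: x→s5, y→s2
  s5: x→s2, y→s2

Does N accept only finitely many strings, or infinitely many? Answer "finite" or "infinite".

The useful states (reachable from s1 and able to reach an accepting state) are {s1}.
Restricted to these states the transition graph has no cycle, so every accepting path has bounded length and L is finite.

finite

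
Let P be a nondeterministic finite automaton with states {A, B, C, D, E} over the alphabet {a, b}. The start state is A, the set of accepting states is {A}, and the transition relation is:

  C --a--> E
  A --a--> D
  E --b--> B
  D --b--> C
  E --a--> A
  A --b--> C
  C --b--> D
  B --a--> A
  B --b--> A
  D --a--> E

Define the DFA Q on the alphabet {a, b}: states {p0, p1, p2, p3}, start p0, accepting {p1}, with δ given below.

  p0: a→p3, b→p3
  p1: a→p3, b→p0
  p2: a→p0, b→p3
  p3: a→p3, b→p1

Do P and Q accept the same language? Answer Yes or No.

No

The empty string ε is accepted by P but rejected by Q.
So L(P) ≠ L(Q).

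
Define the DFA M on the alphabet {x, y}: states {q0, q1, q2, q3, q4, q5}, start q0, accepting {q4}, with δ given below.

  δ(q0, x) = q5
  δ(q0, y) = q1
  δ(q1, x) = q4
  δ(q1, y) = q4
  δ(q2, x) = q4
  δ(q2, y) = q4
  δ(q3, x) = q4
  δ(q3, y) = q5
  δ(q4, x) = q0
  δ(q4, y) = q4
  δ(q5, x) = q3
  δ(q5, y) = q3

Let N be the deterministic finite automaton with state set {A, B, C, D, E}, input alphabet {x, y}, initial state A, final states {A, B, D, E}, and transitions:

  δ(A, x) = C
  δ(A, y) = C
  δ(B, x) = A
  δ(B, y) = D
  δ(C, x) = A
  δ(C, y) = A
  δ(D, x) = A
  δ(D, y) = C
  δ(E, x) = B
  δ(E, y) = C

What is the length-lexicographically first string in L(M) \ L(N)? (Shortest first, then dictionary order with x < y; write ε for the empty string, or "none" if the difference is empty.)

The string xxx is accepted by M but not by N.
No shorter string lies in the difference, and xxx is the lexicographically first length-3 string in L(M) \ L(N).

xxx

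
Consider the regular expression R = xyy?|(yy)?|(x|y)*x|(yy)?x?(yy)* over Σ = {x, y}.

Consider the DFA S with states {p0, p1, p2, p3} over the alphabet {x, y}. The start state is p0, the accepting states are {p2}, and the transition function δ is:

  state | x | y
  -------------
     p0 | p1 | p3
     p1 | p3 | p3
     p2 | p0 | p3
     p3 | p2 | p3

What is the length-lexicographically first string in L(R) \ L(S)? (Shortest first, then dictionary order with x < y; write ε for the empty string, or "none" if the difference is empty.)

The empty string ε is accepted by R but not by S.
Since ε is the unique shortest string, it is the required witness.

ε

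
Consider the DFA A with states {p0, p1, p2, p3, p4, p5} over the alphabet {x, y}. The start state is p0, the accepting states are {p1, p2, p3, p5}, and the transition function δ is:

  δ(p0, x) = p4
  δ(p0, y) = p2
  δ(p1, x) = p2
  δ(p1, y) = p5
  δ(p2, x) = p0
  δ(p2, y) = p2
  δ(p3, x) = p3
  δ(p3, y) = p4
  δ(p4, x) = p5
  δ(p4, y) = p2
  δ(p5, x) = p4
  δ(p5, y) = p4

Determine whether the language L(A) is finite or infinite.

infinite

State p0 is reachable from the start and can reach an accepting state, and it lies on the cycle p0 → p2 → p0.
Traversing that cycle any number of times yields accepted strings of unbounded length, so the language is infinite.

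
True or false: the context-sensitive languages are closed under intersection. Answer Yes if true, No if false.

An LBA keeps a copy of the input on a second track, runs the LBA for L₁, and if that accepts restores the input and runs the LBA for L₂; linear space suffices, so L₁ ∩ L₂ is context-sensitive.
So the context-sensitive languages are closed under intersection.

Yes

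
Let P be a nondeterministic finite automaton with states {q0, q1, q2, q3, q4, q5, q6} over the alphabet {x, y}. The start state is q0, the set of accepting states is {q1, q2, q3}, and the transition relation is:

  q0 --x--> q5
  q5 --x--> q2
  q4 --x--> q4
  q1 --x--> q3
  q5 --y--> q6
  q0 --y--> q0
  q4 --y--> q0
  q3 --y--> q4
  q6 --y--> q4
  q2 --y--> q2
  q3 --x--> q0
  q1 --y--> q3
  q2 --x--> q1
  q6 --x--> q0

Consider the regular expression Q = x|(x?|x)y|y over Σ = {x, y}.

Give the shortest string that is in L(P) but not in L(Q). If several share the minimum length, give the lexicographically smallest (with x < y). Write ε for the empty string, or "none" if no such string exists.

xx

The string xx is accepted by P but not by Q.
No shorter string lies in the difference, and xx is the lexicographically first length-2 string in L(P) \ L(Q).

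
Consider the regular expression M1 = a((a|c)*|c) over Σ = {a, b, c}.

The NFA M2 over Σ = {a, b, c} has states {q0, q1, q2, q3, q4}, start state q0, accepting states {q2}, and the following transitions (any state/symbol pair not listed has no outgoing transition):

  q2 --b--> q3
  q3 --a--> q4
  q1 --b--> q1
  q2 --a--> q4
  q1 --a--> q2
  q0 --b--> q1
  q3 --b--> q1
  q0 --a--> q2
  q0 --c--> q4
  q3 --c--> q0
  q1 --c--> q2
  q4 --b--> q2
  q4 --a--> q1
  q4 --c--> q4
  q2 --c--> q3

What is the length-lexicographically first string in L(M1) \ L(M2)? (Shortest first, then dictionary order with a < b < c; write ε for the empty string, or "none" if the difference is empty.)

The string aa is accepted by M1 but not by M2.
No shorter string lies in the difference, and aa is the lexicographically first length-2 string in L(M1) \ L(M2).

aa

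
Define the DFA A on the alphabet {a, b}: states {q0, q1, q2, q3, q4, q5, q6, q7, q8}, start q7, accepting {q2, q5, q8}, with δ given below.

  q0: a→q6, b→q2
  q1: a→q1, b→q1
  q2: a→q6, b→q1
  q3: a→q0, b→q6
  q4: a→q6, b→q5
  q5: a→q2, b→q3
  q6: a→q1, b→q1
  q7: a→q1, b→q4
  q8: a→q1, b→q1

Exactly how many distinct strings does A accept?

3

The useful subgraph on states {q0, q2, q3, q4, q5, q7} is acyclic, so L(A) is finite; the longest accepting path visits 6 useful states, giving maximum string length 5.
Counting accepting paths from q7 by length: 1 of length 2, 1 of length 3, 1 of length 5. Total 3.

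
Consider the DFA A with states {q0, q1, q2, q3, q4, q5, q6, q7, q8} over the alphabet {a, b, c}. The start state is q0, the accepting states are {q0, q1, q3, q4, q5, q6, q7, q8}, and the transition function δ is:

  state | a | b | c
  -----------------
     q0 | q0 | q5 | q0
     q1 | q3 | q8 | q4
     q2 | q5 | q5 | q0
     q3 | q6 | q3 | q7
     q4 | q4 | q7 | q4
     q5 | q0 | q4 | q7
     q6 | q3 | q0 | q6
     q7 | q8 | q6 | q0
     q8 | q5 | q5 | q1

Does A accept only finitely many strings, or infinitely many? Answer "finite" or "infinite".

infinite

State q0 is reachable from the start and can reach an accepting state, and it lies on the cycle q0 → q0.
Traversing that cycle any number of times yields accepted strings of unbounded length, so the language is infinite.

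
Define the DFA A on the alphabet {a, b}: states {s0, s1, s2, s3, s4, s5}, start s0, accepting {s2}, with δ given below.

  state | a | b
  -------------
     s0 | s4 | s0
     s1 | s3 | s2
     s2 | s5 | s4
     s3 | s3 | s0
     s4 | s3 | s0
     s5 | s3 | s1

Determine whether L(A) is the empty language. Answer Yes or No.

Yes

The states reachable from the start state are {s0, s3, s4}.
None of the accepting states {s2} is reachable, so no string is accepted and L(A) = ∅.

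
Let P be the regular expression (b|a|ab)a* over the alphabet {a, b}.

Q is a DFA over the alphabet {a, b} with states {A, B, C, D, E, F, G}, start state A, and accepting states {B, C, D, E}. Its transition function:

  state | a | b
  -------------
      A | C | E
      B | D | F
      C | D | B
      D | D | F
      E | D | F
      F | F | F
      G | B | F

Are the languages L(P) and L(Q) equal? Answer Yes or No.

Converting the expression P to a DFA (subset construction, then merging equivalent states) gives the minimal DFA with states {p0, p1, p2, p3}, start state p0, accepting states {p1, p2} and transitions p0: a→p1, b→p2; p1: a→p2, b→p2; p2: a→p2, b→p3; p3: a→p3, b→p3.
Exploring the product automaton P × Q from the start pair (p0, A), following both machines on each input symbol, reaches 6 state pairs: (p0, A), (p1, C), (p2, E), (p2, D), (p2, B), (p3, F).
P accepts in {p1, p2} and Q accepts in {B, C, D, E}. In every reachable pair the two components are either both accepting — (p1, C), (p2, E), (p2, D), (p2, B) — or both non-accepting, so no string is accepted by exactly one of the machines: L(P) \ L(Q) and L(Q) \ L(P) are both empty.
Hence every string is accepted by P iff it is accepted by Q, and the two languages coincide.

Yes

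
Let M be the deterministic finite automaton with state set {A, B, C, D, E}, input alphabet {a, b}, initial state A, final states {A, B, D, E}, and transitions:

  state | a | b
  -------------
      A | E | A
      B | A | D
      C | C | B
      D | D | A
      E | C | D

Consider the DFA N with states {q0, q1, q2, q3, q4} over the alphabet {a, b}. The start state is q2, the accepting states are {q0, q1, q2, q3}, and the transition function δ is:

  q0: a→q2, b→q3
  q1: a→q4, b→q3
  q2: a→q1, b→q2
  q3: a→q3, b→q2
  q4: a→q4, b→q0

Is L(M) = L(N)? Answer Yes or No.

Exploring the product automaton M × N from the start pair (A, q2), following both machines on each input symbol, reaches 5 state pairs: (A, q2), (E, q1), (C, q4), (D, q3), (B, q0).
M accepts in {A, B, D, E} and N accepts in {q0, q1, q2, q3}. In every reachable pair the two components are either both accepting — (A, q2), (E, q1), (D, q3), (B, q0) — or both non-accepting, so no string is accepted by exactly one of the machines: L(M) \ L(N) and L(N) \ L(M) are both empty.
Hence every string is accepted by M iff it is accepted by N, and the two languages coincide.

Yes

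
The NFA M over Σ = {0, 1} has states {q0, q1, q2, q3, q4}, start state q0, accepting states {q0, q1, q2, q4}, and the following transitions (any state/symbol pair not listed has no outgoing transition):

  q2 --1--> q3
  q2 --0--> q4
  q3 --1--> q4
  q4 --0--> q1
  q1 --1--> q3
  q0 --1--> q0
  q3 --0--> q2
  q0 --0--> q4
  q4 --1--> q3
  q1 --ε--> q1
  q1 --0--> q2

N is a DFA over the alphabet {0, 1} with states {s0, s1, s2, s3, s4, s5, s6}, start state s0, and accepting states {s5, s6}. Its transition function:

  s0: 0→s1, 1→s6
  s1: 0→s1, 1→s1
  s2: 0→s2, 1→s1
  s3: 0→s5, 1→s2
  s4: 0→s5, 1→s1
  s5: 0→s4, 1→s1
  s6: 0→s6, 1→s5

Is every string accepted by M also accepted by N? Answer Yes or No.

The empty string ε is in L(M) but not in L(N).
So L(M) ⊄ L(N).

No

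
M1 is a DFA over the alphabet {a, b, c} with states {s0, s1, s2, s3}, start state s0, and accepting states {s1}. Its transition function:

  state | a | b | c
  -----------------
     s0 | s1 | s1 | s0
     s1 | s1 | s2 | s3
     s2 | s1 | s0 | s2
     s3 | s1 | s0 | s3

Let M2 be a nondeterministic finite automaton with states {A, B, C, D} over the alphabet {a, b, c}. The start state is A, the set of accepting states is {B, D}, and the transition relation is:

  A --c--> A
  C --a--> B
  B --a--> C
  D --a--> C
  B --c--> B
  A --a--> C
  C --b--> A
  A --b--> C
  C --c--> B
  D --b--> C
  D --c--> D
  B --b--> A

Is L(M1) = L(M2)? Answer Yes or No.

The string a is accepted by M1 but rejected by M2.
So L(M1) ≠ L(M2).

No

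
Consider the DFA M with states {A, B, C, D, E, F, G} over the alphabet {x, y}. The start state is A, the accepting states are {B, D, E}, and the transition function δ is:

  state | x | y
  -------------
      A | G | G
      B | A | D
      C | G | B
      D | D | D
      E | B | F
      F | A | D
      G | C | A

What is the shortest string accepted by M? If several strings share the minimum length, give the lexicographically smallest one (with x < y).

xxy

A breadth-first search from A reaches an accepting state first via the path A → G → C → B on input xxy.
No string of length < 3 is accepted (BFS exhausts all shorter strings without reaching an accepting state), and xxy is the lexicographically least accepting string of length 3.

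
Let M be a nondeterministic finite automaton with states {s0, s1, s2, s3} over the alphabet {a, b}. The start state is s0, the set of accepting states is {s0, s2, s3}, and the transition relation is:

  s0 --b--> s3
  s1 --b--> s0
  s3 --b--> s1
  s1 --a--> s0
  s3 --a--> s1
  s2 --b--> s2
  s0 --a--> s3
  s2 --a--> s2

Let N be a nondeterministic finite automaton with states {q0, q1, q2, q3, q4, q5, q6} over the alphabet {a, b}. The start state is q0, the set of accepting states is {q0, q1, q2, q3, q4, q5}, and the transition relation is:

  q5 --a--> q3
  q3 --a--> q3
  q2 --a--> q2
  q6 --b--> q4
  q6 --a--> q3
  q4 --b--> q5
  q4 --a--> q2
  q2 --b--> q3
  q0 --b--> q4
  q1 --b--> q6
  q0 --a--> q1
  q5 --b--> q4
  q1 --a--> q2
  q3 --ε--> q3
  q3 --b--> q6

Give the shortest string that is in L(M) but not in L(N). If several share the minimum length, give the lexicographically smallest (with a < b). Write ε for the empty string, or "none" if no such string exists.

aabb

The string aabb is accepted by M but not by N.
No shorter string lies in the difference, and aabb is the lexicographically first length-4 string in L(M) \ L(N).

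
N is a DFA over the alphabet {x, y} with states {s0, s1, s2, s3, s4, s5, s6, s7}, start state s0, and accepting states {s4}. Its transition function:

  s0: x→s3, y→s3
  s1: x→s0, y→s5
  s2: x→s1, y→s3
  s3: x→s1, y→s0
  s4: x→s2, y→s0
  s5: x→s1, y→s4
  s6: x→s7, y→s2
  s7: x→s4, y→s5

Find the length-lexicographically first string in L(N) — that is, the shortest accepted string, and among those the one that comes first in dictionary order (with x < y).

A breadth-first search from s0 reaches an accepting state first via the path s0 → s3 → s1 → s5 → s4 on input xxyy.
No string of length < 4 is accepted (BFS exhausts all shorter strings without reaching an accepting state), and xxyy is the lexicographically least accepting string of length 4.

xxyy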